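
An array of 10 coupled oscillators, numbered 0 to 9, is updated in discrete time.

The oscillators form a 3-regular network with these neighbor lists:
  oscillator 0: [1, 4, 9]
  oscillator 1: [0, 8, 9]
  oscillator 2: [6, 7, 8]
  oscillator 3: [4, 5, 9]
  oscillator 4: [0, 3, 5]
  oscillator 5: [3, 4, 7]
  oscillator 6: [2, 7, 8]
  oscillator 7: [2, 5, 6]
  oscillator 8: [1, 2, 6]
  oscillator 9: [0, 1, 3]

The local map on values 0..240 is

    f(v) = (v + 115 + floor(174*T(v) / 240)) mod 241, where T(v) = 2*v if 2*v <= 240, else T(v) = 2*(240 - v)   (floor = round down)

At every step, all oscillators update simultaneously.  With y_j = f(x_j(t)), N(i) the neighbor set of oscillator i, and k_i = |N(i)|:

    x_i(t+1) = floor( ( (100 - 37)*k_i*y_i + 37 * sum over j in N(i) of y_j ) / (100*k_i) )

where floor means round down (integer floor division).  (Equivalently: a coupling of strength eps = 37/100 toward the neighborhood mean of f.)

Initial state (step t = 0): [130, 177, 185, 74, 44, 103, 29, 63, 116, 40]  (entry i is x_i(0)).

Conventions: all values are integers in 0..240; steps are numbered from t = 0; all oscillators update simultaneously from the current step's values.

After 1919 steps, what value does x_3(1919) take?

Simulating step by step:
t=0: [130, 177, 185, 74, 44, 103, 29, 63, 116, 40]
t=1: [173, 155, 132, 103, 182, 116, 157, 73, 157, 178]
t=2: [144, 149, 145, 133, 140, 138, 140, 90, 152, 140]
t=3: [157, 154, 148, 160, 159, 151, 149, 117, 154, 158]
t=4: [150, 151, 155, 150, 150, 153, 154, 157, 152, 150]
t=5: [154, 153, 152, 153, 153, 153, 152, 151, 152, 154]
t=6: [152, 152, 153, 152, 152, 153, 153, 153, 153, 152]
t=7: [153, 153, 153, 153, 153, 153, 153, 153, 153, 153]
t=8: [153, 153, 153, 153, 153, 153, 153, 153, 153, 153]

Answer: x_3(1919) = 153
Key observation: The state at step 7, [153, 153, 153, 153, 153, 153, 153, 153, 153, 153], reappears at step 8: the system is in a cycle of period 1 from step 7 on.  Therefore the state at step 1919 equals the state at step 7 + ((1919 - 7) mod 1) = 7, which is [153, 153, 153, 153, 153, 153, 153, 153, 153, 153].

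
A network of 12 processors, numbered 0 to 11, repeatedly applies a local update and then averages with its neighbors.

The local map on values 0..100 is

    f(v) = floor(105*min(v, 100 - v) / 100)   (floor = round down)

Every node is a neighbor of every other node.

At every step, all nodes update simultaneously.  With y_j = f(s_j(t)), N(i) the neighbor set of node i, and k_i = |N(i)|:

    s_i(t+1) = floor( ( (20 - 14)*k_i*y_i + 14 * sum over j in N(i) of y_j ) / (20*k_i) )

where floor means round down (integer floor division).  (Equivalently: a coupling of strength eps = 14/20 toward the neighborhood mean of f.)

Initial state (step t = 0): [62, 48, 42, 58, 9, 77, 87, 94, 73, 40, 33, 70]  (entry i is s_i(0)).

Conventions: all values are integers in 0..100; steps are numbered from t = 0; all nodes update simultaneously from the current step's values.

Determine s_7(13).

Simulating step by step:
t=0: [62, 48, 42, 58, 9, 77, 87, 94, 73, 40, 33, 70]
t=1: [32, 34, 33, 33, 25, 28, 26, 24, 29, 33, 31, 30]
t=2: [31, 31, 31, 31, 29, 30, 29, 29, 30, 31, 31, 30]
t=3: [31, 31, 31, 31, 30, 31, 30, 30, 31, 31, 31, 31]
t=4: [31, 31, 31, 31, 31, 31, 31, 31, 31, 31, 31, 31]
t=5: [32, 32, 32, 32, 32, 32, 32, 32, 32, 32, 32, 32]
t=6: [33, 33, 33, 33, 33, 33, 33, 33, 33, 33, 33, 33]
t=7: [34, 34, 34, 34, 34, 34, 34, 34, 34, 34, 34, 34]
t=8: [35, 35, 35, 35, 35, 35, 35, 35, 35, 35, 35, 35]
t=9: [36, 36, 36, 36, 36, 36, 36, 36, 36, 36, 36, 36]
t=10: [37, 37, 37, 37, 37, 37, 37, 37, 37, 37, 37, 37]
t=11: [38, 38, 38, 38, 38, 38, 38, 38, 38, 38, 38, 38]
t=12: [39, 39, 39, 39, 39, 39, 39, 39, 39, 39, 39, 39]
t=13: [40, 40, 40, 40, 40, 40, 40, 40, 40, 40, 40, 40]

Answer: s_7(13) = 40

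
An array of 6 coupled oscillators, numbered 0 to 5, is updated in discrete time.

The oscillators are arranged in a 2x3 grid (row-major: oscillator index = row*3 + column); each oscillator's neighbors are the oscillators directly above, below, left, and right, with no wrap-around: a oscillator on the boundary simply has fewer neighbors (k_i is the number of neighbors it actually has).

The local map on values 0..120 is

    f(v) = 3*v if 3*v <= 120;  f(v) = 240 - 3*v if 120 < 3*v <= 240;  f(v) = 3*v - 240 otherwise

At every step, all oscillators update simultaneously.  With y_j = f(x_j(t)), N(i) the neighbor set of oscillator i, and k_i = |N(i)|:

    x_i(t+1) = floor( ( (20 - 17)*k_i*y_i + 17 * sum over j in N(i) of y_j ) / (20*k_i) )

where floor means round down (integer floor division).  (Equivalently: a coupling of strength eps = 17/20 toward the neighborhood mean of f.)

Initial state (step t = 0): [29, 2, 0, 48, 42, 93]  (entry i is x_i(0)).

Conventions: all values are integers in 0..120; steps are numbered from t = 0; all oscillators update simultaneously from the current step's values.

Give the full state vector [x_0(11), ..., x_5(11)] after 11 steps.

Answer: [18, 80, 51, 78, 39, 92]

Derivation:
t=0: [29, 2, 0, 48, 42, 93]
t=1: [56, 57, 19, 99, 57, 54]
t=2: [64, 66, 71, 68, 68, 65]
t=3: [40, 37, 41, 41, 40, 33]
t=4: [114, 117, 106, 119, 110, 115]
t=5: [112, 93, 103, 99, 107, 87]
t=6: [55, 75, 35, 83, 45, 66]
t=7: [21, 83, 39, 77, 34, 95]
t=8: [17, 81, 40, 71, 33, 99]
t=9: [20, 76, 43, 67, 39, 101]
t=10: [30, 83, 48, 81, 49, 106]
t=11: [18, 80, 51, 78, 39, 92]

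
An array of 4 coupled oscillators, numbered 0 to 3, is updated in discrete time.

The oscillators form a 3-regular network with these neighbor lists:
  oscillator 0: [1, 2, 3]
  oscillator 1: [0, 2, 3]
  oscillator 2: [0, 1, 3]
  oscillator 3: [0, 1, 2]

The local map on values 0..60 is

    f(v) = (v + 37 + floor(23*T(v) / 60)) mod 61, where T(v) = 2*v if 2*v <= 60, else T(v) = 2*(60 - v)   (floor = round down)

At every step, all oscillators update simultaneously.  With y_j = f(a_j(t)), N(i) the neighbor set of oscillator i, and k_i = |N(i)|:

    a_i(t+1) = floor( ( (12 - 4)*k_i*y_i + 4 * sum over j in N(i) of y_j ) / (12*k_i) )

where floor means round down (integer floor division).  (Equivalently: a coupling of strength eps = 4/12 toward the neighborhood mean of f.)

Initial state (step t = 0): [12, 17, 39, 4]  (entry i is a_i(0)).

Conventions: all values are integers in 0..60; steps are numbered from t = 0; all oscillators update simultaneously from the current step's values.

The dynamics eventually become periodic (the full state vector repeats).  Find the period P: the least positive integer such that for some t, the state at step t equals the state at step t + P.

Simulating step by step:
t=0: [12, 17, 39, 4]
t=1: [47, 18, 32, 39]
t=2: [28, 14, 27, 28]
t=3: [22, 8, 20, 22]
t=4: [17, 38, 16, 17]
t=5: [8, 21, 7, 8]
t=6: [46, 25, 45, 46]
t=7: [30, 24, 30, 30]
t=8: [27, 21, 27, 27]
t=9: [21, 16, 21, 21]
t=10: [12, 7, 12, 12]
t=11: [57, 52, 57, 57]
t=12: [34, 34, 34, 34]
t=13: [29, 29, 29, 29]
t=14: [27, 27, 27, 27]
t=15: [23, 23, 23, 23]
t=16: [16, 16, 16, 16]
t=17: [4, 4, 4, 4]
t=18: [44, 44, 44, 44]
t=19: [32, 32, 32, 32]
t=20: [29, 29, 29, 29]

Answer: 7
Key observation: The state at step 13, [29, 29, 29, 29], reappears at step 20 — and no state repeats earlier — so the cycle the system enters has period 7.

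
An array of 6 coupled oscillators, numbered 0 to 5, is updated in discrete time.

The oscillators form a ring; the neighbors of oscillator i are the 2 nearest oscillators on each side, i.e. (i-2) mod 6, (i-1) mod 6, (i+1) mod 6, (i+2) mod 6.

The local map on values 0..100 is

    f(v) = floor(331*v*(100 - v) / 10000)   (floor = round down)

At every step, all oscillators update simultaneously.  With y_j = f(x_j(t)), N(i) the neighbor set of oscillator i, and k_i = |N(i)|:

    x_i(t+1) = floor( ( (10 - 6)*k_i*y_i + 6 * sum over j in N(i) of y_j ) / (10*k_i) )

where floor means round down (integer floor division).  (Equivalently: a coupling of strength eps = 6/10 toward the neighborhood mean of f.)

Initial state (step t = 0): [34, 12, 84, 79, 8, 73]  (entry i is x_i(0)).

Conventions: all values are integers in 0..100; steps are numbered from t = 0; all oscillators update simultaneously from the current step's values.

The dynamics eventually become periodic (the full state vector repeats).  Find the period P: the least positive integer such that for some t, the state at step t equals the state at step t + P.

Simulating step by step:
t=0: [34, 12, 84, 79, 8, 73]
t=1: [54, 49, 45, 46, 45, 53]
t=2: [81, 81, 81, 81, 81, 81]
t=3: [50, 50, 50, 50, 50, 50]
t=4: [82, 82, 82, 82, 82, 82]
t=5: [48, 48, 48, 48, 48, 48]
t=6: [82, 82, 82, 82, 82, 82]

Answer: 2
Key observation: The state at step 4, [82, 82, 82, 82, 82, 82], reappears at step 6 — and no state repeats earlier — so the cycle the system enters has period 2.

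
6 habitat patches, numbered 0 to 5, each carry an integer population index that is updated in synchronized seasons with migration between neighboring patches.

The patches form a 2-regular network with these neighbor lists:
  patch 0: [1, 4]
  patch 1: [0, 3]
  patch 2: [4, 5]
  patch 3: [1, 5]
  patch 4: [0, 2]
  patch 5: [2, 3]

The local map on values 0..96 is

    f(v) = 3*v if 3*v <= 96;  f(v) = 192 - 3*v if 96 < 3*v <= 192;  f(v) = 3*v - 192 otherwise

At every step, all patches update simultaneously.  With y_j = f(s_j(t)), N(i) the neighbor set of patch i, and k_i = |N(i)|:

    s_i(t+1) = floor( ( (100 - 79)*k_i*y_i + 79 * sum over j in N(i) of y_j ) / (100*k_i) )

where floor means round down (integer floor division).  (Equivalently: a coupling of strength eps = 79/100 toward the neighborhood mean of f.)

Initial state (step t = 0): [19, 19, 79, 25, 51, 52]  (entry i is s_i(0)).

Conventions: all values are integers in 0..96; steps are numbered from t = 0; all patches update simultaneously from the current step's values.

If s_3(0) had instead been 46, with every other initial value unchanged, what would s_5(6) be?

Answer: s_5(6) = 67
Key observation: This trace re-runs the system from the modified initial state.

Derivation:
t=0: [19, 19, 79, 46, 51, 52]
t=1: [49, 55, 39, 48, 48, 46]
t=2: [39, 42, 56, 42, 57, 59]
t=3: [50, 69, 19, 45, 43, 38]
t=4: [39, 42, 67, 48, 52, 61]
t=5: [56, 62, 19, 39, 40, 24]
t=6: [35, 40, 68, 46, 47, 67]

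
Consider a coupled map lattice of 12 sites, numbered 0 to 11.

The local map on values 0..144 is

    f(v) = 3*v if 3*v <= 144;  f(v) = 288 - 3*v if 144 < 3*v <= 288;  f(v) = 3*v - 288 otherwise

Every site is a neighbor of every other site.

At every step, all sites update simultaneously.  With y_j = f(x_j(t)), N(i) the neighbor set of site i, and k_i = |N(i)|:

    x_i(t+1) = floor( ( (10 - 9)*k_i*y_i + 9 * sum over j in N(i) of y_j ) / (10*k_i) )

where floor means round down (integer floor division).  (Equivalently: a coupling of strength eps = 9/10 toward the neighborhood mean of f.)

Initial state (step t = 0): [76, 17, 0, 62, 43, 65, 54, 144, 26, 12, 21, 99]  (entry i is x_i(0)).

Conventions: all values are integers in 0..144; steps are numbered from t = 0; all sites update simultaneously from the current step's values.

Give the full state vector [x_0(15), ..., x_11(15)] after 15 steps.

Simulating step by step:
t=0: [76, 17, 0, 62, 43, 65, 54, 144, 26, 12, 21, 99]
t=1: [73, 73, 72, 74, 75, 74, 75, 75, 74, 73, 74, 73]
t=2: [66, 66, 66, 66, 66, 66, 66, 66, 66, 66, 66, 66]
t=3: [90, 90, 90, 90, 90, 90, 90, 90, 90, 90, 90, 90]
t=4: [18, 18, 18, 18, 18, 18, 18, 18, 18, 18, 18, 18]
t=5: [54, 54, 54, 54, 54, 54, 54, 54, 54, 54, 54, 54]
t=6: [126, 126, 126, 126, 126, 126, 126, 126, 126, 126, 126, 126]
t=7: [90, 90, 90, 90, 90, 90, 90, 90, 90, 90, 90, 90]
t=8: [18, 18, 18, 18, 18, 18, 18, 18, 18, 18, 18, 18]
t=9: [54, 54, 54, 54, 54, 54, 54, 54, 54, 54, 54, 54]
t=10: [126, 126, 126, 126, 126, 126, 126, 126, 126, 126, 126, 126]
t=11: [90, 90, 90, 90, 90, 90, 90, 90, 90, 90, 90, 90]
t=12: [18, 18, 18, 18, 18, 18, 18, 18, 18, 18, 18, 18]
t=13: [54, 54, 54, 54, 54, 54, 54, 54, 54, 54, 54, 54]
t=14: [126, 126, 126, 126, 126, 126, 126, 126, 126, 126, 126, 126]
t=15: [90, 90, 90, 90, 90, 90, 90, 90, 90, 90, 90, 90]

Answer: [90, 90, 90, 90, 90, 90, 90, 90, 90, 90, 90, 90]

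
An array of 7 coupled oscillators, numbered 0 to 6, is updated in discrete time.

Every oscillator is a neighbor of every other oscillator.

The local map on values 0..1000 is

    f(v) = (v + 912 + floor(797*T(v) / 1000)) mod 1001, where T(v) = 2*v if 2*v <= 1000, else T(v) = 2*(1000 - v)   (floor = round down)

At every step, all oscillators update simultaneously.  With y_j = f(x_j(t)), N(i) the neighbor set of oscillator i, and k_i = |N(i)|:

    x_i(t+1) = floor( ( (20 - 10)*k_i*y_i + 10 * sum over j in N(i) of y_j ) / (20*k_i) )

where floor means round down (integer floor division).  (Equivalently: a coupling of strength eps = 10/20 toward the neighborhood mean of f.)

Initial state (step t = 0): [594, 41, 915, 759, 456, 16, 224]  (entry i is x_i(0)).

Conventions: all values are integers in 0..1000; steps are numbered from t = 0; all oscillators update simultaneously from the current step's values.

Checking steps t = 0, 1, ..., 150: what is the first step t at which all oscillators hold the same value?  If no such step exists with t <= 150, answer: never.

Answer: never
Key observation: The state at step 39 reappears at step 41 — the system is in a cycle of period 2 from step 39 on.  No step 0..41 is synchronized, and the cycle repeats forever, so no step up to 150 (or ever) has all oscillators equal.

Derivation:
t=0: [594, 41, 915, 759, 456, 16, 224]  (not all equal)
t=1: [289, 233, 627, 248, 264, 623, 431]  (not all equal)
t=2: [493, 432, 272, 448, 465, 273, 229]  (not all equal)
t=3: [257, 191, 435, 208, 227, 436, 389]  (not all equal)
t=4: [484, 413, 260, 431, 452, 260, 627]  (not all equal)
t=5: [281, 622, 456, 224, 247, 456, 267]  (not all equal)
t=6: [483, 272, 255, 421, 446, 255, 468]  (not all equal)
t=7: [243, 432, 414, 176, 203, 414, 227]  (not all equal)
t=8: [545, 332, 730, 473, 502, 730, 528]  (not all equal)
t=9: [210, 456, 164, 191, 220, 164, 214]  (not all equal)
t=10: [403, 252, 354, 383, 414, 354, 408]  (not all equal)
t=11: [901, 737, 848, 879, 912, 848, 906]  (not all equal)
t=12: [732, 356, 328, 738, 730, 328, 731]  (not all equal)
t=13: [247, 566, 536, 246, 248, 536, 247]  (not all equal)
t=14: [458, 298, 305, 457, 459, 305, 458]  (not all equal)
t=15: [247, 491, 499, 246, 248, 499, 247]  (not all equal)
t=16: [462, 309, 318, 461, 463, 318, 462]  (not all equal)
t=17: [262, 514, 524, 261, 264, 524, 262]  (not all equal)
t=18: [491, 327, 325, 490, 493, 325, 491]  (not all equal)
t=19: [326, 566, 564, 325, 328, 564, 326]  (not all equal)
t=20: [609, 363, 364, 608, 611, 364, 609]  (not all equal)
t=21: [319, 615, 617, 319, 319, 617, 319]  (not all equal)
t=22: [587, 337, 337, 587, 587, 337, 587]  (not all equal)
t=23: [312, 575, 575, 312, 312, 575, 312]  (not all equal)
t=24: [580, 348, 348, 580, 580, 348, 580]  (not all equal)
t=25: [322, 595, 595, 322, 322, 595, 322]  (not all equal)
t=26: [597, 348, 348, 597, 597, 348, 597]  (not all equal)
t=27: [315, 591, 591, 315, 315, 591, 315]  (not all equal)
t=28: [584, 344, 344, 584, 584, 344, 584]  (not all equal)
t=29: [318, 587, 587, 318, 318, 587, 318]  (not all equal)
t=30: [590, 348, 348, 590, 590, 348, 590]  (not all equal)
t=31: [318, 593, 593, 318, 318, 593, 318]  (not all equal)
t=32: [589, 345, 345, 589, 589, 345, 589]  (not all equal)
t=33: [316, 588, 588, 316, 316, 588, 316]  (not all equal)
t=34: [586, 346, 346, 586, 586, 346, 586]  (not all equal)
t=35: [318, 590, 590, 318, 318, 590, 318]  (not all equal)
t=36: [589, 347, 347, 589, 589, 347, 589]  (not all equal)
t=37: [318, 592, 592, 318, 318, 592, 318]  (not all equal)
t=38: [589, 346, 346, 589, 589, 346, 589]  (not all equal)
t=39: [317, 590, 590, 317, 317, 590, 317]  (not all equal)
t=40: [588, 346, 346, 588, 588, 346, 588]  (not all equal)
t=41: [317, 590, 590, 317, 317, 590, 317]  (not all equal)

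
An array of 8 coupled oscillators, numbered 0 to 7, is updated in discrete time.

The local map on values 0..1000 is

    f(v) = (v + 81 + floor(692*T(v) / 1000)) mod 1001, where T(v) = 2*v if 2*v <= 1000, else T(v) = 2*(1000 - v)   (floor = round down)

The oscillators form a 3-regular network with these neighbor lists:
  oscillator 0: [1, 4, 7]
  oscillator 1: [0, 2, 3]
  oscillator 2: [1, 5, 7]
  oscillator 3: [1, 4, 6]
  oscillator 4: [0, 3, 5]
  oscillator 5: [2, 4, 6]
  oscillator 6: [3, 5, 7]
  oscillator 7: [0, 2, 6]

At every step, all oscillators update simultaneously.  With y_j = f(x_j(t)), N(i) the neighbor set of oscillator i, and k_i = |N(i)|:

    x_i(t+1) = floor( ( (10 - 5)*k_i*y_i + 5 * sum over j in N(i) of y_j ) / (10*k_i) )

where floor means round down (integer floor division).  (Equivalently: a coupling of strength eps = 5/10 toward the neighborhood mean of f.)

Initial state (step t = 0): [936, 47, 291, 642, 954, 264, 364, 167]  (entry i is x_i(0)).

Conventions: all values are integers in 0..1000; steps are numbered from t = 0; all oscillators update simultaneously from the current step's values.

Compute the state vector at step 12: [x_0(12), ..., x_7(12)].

Answer: [687, 687, 299, 687, 687, 299, 299, 299]

Derivation:
t=0: [936, 47, 291, 642, 954, 264, 364, 167]
t=1: [180, 279, 617, 314, 220, 658, 708, 543]
t=2: [522, 634, 315, 671, 560, 276, 311, 282]
t=3: [335, 326, 700, 318, 325, 685, 693, 695]
t=4: [757, 747, 306, 737, 747, 307, 304, 310]
t=5: [282, 282, 706, 283, 282, 704, 704, 708]
t=6: [659, 659, 285, 660, 660, 286, 286, 285]
t=7: [301, 301, 668, 302, 302, 669, 669, 668]
t=8: [699, 699, 305, 700, 700, 305, 305, 305]
t=9: [297, 297, 705, 297, 297, 705, 705, 705]
t=10: [689, 689, 292, 689, 689, 292, 292, 292]
t=11: [295, 295, 680, 295, 295, 680, 680, 680]
t=12: [687, 687, 299, 687, 687, 299, 299, 299]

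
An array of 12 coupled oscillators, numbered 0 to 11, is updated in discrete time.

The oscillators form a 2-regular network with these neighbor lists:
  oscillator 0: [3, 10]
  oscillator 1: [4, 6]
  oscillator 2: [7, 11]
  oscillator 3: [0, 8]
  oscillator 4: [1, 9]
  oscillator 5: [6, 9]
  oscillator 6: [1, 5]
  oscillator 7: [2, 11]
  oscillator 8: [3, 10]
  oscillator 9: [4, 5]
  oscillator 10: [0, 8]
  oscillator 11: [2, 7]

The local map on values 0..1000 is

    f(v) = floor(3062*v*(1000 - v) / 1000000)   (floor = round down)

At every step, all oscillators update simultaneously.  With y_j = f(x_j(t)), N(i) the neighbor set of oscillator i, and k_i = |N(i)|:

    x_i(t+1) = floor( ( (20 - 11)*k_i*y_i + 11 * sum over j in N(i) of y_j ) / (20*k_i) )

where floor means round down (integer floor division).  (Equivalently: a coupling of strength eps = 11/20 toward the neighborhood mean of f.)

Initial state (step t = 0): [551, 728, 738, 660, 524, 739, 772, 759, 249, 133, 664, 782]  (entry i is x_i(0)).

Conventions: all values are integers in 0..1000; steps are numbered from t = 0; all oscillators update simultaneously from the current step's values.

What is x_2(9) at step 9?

Answer: x_2(9) = 577

Derivation:
t=0: [551, 728, 738, 660, 524, 739, 772, 759, 249, 133, 664, 782]
t=1: [717, 630, 563, 674, 607, 510, 571, 558, 634, 530, 672, 551]
t=2: [649, 727, 754, 668, 734, 760, 743, 755, 689, 754, 669, 755]
t=3: [686, 597, 566, 677, 591, 567, 583, 566, 668, 572, 677, 566]
t=4: [664, 739, 752, 669, 741, 748, 743, 752, 673, 747, 669, 752]
t=5: [680, 587, 571, 678, 585, 579, 583, 571, 675, 580, 678, 571]
t=6: [667, 742, 750, 668, 743, 745, 744, 750, 669, 744, 668, 750]
t=7: [679, 584, 574, 679, 584, 582, 583, 574, 678, 582, 679, 574]
t=8: [667, 743, 748, 667, 743, 744, 743, 748, 667, 743, 667, 748]
t=9: [680, 584, 577, 680, 584, 583, 583, 577, 680, 583, 680, 577]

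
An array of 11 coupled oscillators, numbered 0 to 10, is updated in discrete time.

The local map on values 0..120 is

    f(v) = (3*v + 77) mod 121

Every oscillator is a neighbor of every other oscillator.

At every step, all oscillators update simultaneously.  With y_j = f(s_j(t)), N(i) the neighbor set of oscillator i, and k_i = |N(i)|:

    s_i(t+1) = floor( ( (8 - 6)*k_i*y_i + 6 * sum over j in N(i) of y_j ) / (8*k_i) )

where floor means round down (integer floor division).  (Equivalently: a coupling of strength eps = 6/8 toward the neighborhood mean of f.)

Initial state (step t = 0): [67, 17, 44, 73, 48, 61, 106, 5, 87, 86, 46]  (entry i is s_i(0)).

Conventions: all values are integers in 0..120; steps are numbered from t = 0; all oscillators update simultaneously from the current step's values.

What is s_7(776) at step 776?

Answer: s_7(776) = 91
Key observation: The state at step 8, [38, 38, 38, 38, 38, 38, 38, 38, 38, 38, 38], reappears at step 13: the system is in a cycle of period 5 from step 8 on.  Therefore the state at step 776 equals the state at step 8 + ((776 - 8) mod 5) = 11, which is [91, 91, 91, 91, 91, 91, 91, 91, 91, 91, 91].

Derivation:
t=0: [67, 17, 44, 73, 48, 61, 106, 5, 87, 86, 46]
t=1: [59, 54, 68, 62, 70, 56, 58, 69, 70, 69, 69]
t=2: [33, 52, 38, 35, 39, 31, 32, 38, 39, 38, 38]
t=3: [66, 76, 68, 67, 69, 65, 65, 68, 69, 68, 68]
t=4: [38, 43, 39, 38, 39, 37, 37, 39, 39, 39, 39]
t=5: [72, 74, 72, 72, 72, 71, 71, 72, 72, 72, 72]
t=6: [51, 52, 51, 51, 51, 50, 50, 51, 51, 51, 51]
t=7: [108, 109, 108, 108, 108, 108, 108, 108, 108, 108, 108]
t=8: [38, 38, 38, 38, 38, 38, 38, 38, 38, 38, 38]
t=9: [70, 70, 70, 70, 70, 70, 70, 70, 70, 70, 70]
t=10: [45, 45, 45, 45, 45, 45, 45, 45, 45, 45, 45]
t=11: [91, 91, 91, 91, 91, 91, 91, 91, 91, 91, 91]
t=12: [108, 108, 108, 108, 108, 108, 108, 108, 108, 108, 108]
t=13: [38, 38, 38, 38, 38, 38, 38, 38, 38, 38, 38]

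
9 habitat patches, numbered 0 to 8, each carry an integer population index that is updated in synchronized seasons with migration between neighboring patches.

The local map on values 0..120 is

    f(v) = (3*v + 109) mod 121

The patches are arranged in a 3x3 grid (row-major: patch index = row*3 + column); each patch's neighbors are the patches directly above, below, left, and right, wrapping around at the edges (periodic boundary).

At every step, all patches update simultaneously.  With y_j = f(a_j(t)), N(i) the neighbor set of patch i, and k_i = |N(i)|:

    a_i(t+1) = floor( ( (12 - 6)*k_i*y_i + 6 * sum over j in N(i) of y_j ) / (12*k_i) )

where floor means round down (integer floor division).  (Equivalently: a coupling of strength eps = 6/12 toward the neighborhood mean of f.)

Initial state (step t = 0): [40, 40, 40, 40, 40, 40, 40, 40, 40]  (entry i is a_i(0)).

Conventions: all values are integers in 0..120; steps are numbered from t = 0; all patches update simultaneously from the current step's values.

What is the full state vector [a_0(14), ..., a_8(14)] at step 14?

Answer: [98, 98, 98, 98, 98, 98, 98, 98, 98]

Derivation:
t=0: [40, 40, 40, 40, 40, 40, 40, 40, 40]
t=1: [108, 108, 108, 108, 108, 108, 108, 108, 108]
t=2: [70, 70, 70, 70, 70, 70, 70, 70, 70]
t=3: [77, 77, 77, 77, 77, 77, 77, 77, 77]
t=4: [98, 98, 98, 98, 98, 98, 98, 98, 98]
t=5: [40, 40, 40, 40, 40, 40, 40, 40, 40]
t=6: [108, 108, 108, 108, 108, 108, 108, 108, 108]
t=7: [70, 70, 70, 70, 70, 70, 70, 70, 70]
t=8: [77, 77, 77, 77, 77, 77, 77, 77, 77]
t=9: [98, 98, 98, 98, 98, 98, 98, 98, 98]
t=10: [40, 40, 40, 40, 40, 40, 40, 40, 40]
t=11: [108, 108, 108, 108, 108, 108, 108, 108, 108]
t=12: [70, 70, 70, 70, 70, 70, 70, 70, 70]
t=13: [77, 77, 77, 77, 77, 77, 77, 77, 77]
t=14: [98, 98, 98, 98, 98, 98, 98, 98, 98]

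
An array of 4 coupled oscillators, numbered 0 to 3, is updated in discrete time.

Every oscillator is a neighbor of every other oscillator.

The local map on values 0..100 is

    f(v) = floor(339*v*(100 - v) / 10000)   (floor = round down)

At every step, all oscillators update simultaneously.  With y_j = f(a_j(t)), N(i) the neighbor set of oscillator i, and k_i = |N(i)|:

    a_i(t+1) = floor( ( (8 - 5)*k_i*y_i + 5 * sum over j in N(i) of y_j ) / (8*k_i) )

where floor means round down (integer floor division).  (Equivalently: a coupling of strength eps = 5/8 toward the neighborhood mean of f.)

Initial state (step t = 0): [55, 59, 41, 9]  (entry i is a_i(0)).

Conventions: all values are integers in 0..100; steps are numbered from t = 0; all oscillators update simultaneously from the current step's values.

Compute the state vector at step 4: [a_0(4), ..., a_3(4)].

Simulating step by step:
t=0: [55, 59, 41, 9]
t=1: [70, 70, 70, 61]
t=2: [72, 72, 72, 74]
t=3: [67, 67, 67, 66]
t=4: [74, 74, 74, 74]

Answer: [74, 74, 74, 74]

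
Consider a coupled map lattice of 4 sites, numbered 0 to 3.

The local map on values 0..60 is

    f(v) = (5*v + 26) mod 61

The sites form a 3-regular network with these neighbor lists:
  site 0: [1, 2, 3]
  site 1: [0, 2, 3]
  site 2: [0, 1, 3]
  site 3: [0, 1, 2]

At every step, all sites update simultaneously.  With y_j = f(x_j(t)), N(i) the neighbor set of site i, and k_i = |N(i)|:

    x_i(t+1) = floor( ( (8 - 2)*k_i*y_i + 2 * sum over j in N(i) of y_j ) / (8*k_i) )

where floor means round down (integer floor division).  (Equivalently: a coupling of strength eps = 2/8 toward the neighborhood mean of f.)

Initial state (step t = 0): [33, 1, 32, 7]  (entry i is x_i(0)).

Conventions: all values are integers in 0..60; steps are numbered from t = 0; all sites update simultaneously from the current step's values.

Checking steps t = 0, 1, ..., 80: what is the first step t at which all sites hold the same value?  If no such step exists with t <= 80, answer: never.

Simulating step by step:
t=0: [33, 1, 32, 7]  (not all equal)
t=1: [8, 24, 5, 3]  (not all equal)
t=2: [13, 26, 44, 37]  (not all equal)
t=3: [27, 30, 9, 26]  (not all equal)
t=4: [37, 47, 18, 34]  (not all equal)
t=5: [28, 20, 46, 18]  (not all equal)
t=6: [38, 12, 17, 46]  (not all equal)
t=7: [32, 26, 43, 18]  (not all equal)
t=8: [14, 35, 51, 49]  (not all equal)
t=9: [33, 21, 34, 27]  (not all equal)
t=10: [11, 11, 14, 31]  (not all equal)
t=11: [24, 24, 34, 50]  (not all equal)
t=12: [23, 23, 16, 29]  (not all equal)
t=13: [23, 23, 41, 43]  (not all equal)
t=14: [24, 24, 44, 50]  (not all equal)
t=15: [22, 22, 8, 28]  (not all equal)
t=16: [15, 15, 9, 35]  (not all equal)
t=17: [35, 35, 15, 21]  (not all equal)
t=18: [19, 19, 33, 13]  (not all equal)
t=19: [53, 53, 18, 33]  (not all equal)
t=20: [44, 44, 49, 18]  (not all equal)
t=21: [8, 8, 25, 43]  (not all equal)
t=22: [11, 11, 27, 46]  (not all equal)
t=23: [20, 20, 33, 15]  (not all equal)
t=24: [7, 7, 10, 31]  (not all equal)
t=25: [6, 6, 16, 45]  (not all equal)
t=26: [51, 51, 43, 18]  (not all equal)
t=27: [40, 40, 54, 52]  (not all equal)
t=28: [43, 43, 49, 43]  (not all equal)
t=29: [55, 55, 34, 55]  (not all equal)
t=30: [53, 53, 24, 53]  (not all equal)
t=31: [45, 45, 29, 45]  (not all equal)
t=32: [10, 10, 38, 10]  (not all equal)
t=33: [16, 16, 28, 16]  (not all equal)
t=34: [44, 44, 44, 44]  (all equal)

Answer: 34
Key observation: Synchronization is absorbing here: once all sites are equal they stay equal, and step 34 is the first all-equal step.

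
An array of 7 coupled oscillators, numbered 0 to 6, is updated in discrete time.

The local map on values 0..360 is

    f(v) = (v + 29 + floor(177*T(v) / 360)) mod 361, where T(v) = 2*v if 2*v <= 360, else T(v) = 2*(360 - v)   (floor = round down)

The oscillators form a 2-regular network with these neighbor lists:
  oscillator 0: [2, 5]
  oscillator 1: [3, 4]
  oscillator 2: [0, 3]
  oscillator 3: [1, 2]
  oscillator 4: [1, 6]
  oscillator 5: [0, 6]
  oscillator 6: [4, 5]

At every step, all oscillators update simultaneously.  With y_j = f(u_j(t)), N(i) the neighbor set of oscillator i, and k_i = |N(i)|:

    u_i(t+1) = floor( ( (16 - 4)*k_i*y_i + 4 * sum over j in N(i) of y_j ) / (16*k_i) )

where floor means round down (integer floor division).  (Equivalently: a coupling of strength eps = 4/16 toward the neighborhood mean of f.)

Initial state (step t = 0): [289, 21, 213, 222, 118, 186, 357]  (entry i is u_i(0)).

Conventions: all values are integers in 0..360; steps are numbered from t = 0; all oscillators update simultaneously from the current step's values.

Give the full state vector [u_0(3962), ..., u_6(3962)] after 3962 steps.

Answer: [78, 78, 78, 78, 78, 78, 78]
Key observation: The state at step 7, [25, 25, 25, 25, 25, 25, 25], reappears at step 10: the system is in a cycle of period 3 from step 7 on.  Therefore the state at step 3962 equals the state at step 7 + ((3962 - 7) mod 3) = 8, which is [78, 78, 78, 78, 78, 78, 78].

Derivation:
t=0: [289, 21, 213, 222, 118, 186, 357]
t=1: [25, 88, 25, 30, 209, 25, 56]
t=2: [78, 166, 79, 101, 61, 85, 117]
t=3: [185, 315, 190, 239, 189, 203, 239]
t=4: [25, 26, 25, 25, 25, 25, 25]
t=5: [78, 79, 78, 78, 78, 78, 78]
t=6: [183, 184, 183, 183, 183, 183, 183]
t=7: [25, 25, 25, 25, 25, 25, 25]
t=8: [78, 78, 78, 78, 78, 78, 78]
t=9: [183, 183, 183, 183, 183, 183, 183]
t=10: [25, 25, 25, 25, 25, 25, 25]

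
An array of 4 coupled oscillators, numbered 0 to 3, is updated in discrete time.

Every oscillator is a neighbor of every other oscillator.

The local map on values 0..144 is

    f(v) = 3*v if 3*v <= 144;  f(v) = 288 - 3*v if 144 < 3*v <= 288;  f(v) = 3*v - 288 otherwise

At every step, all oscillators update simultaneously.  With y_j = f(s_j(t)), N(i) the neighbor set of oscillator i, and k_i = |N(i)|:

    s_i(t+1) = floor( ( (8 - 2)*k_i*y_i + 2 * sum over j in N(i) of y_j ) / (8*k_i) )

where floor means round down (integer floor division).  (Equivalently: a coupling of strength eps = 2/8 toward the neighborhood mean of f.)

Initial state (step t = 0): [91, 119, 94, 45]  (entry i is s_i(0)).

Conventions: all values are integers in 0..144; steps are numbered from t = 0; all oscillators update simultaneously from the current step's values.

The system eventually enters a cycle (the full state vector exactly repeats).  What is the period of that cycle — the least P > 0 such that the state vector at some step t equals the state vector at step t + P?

Simulating step by step:
t=0: [91, 119, 94, 45]
t=1: [28, 64, 22, 108]
t=2: [79, 87, 67, 47]
t=3: [59, 43, 83, 119]
t=4: [103, 115, 55, 75]
t=5: [36, 60, 104, 64]
t=6: [100, 100, 44, 92]
t=7: [22, 22, 102, 22]
t=8: [62, 62, 30, 62]
t=9: [101, 101, 93, 101]
t=10: [14, 14, 10, 14]
t=11: [41, 41, 33, 41]
t=12: [121, 121, 105, 121]
t=13: [71, 71, 39, 71]
t=14: [78, 78, 106, 78]
t=15: [52, 52, 36, 52]
t=16: [130, 130, 114, 130]
t=17: [98, 98, 66, 98]
t=18: [13, 13, 69, 13]
t=19: [42, 42, 70, 42]
t=20: [122, 122, 90, 122]
t=21: [73, 73, 33, 73]
t=22: [71, 71, 91, 71]
t=23: [70, 70, 30, 70]
t=24: [79, 79, 87, 79]
t=25: [49, 49, 33, 49]
t=26: [137, 137, 109, 137]
t=27: [116, 116, 60, 116]
t=28: [64, 64, 96, 64]
t=29: [88, 88, 24, 88]
t=30: [28, 28, 60, 28]
t=31: [86, 86, 102, 86]
t=32: [29, 29, 21, 29]
t=33: [85, 85, 69, 85]
t=34: [37, 37, 69, 37]
t=35: [108, 108, 88, 108]
t=36: [35, 35, 27, 35]
t=37: [103, 103, 87, 103]
t=38: [21, 21, 25, 21]
t=39: [64, 64, 72, 64]
t=40: [94, 94, 78, 94]
t=41: [10, 10, 42, 10]
t=42: [38, 38, 102, 38]
t=43: [106, 106, 42, 106]
t=44: [38, 38, 102, 38]

Answer: 2
Key observation: The state at step 42, [38, 38, 102, 38], reappears at step 44 — and no state repeats earlier — so the cycle the system enters has period 2.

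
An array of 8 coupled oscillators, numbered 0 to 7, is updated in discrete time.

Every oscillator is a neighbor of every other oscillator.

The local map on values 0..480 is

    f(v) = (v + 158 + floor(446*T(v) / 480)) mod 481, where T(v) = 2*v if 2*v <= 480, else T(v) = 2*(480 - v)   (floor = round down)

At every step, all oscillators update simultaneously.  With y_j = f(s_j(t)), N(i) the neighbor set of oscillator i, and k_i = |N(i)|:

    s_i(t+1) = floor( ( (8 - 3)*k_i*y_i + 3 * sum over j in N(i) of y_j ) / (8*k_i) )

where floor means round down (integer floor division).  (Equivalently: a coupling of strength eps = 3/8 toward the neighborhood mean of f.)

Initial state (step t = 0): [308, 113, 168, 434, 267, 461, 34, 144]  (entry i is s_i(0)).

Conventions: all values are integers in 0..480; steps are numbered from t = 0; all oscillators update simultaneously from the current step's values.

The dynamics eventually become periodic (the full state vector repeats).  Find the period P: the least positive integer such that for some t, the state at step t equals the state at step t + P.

Simulating step by step:
t=0: [308, 113, 168, 434, 267, 461, 34, 144]
t=1: [280, 381, 196, 218, 300, 205, 252, 157]
t=2: [302, 253, 250, 286, 293, 265, 316, 186]
t=3: [310, 334, 336, 318, 315, 328, 303, 252]
t=4: [301, 289, 288, 297, 299, 292, 304, 329]
t=5: [310, 316, 316, 312, 311, 315, 309, 296]
t=6: [301, 299, 299, 301, 301, 299, 302, 308]
t=7: [309, 311, 311, 309, 309, 311, 309, 306]
t=8: [303, 302, 302, 303, 303, 302, 303, 304]
t=9: [308, 308, 308, 308, 308, 308, 308, 308]
t=10: [304, 304, 304, 304, 304, 304, 304, 304]
t=11: [308, 308, 308, 308, 308, 308, 308, 308]

Answer: 2
Key observation: The state at step 9, [308, 308, 308, 308, 308, 308, 308, 308], reappears at step 11 — and no state repeats earlier — so the cycle the system enters has period 2.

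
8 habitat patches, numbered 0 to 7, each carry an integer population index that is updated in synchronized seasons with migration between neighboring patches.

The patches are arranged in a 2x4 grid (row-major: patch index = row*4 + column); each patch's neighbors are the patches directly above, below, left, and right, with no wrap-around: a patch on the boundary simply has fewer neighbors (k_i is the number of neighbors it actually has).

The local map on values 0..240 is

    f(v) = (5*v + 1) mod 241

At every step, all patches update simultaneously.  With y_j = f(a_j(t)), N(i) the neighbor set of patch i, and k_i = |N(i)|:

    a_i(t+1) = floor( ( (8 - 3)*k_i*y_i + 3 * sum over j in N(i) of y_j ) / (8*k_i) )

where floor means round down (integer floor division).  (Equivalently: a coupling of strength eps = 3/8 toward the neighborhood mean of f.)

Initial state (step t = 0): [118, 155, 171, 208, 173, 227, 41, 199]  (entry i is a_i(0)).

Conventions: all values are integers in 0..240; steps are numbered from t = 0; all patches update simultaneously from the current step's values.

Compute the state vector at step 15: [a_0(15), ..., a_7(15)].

Simulating step by step:
t=0: [118, 155, 171, 208, 173, 227, 41, 199]
t=1: [104, 84, 125, 79, 142, 157, 170, 73]
t=2: [101, 143, 147, 147, 162, 106, 121, 131]
t=3: [75, 157, 54, 43, 68, 86, 107, 134]
t=4: [114, 83, 60, 176, 123, 145, 84, 168]
t=5: [113, 128, 101, 132, 101, 63, 135, 137]
t=6: [86, 122, 81, 154, 44, 94, 159, 197]
t=7: [184, 153, 134, 65, 216, 196, 97, 36]
t=8: [153, 77, 134, 122, 113, 31, 50, 129]
t=9: [69, 139, 153, 146, 89, 127, 69, 128]
t=10: [144, 171, 67, 42, 176, 161, 110, 120]
t=11: [203, 135, 111, 172, 159, 96, 80, 126]
t=12: [82, 167, 107, 128, 100, 203, 157, 149]
t=13: [131, 105, 75, 113, 53, 56, 55, 56]
t=14: [121, 71, 104, 85, 55, 38, 48, 47]
t=15: [105, 116, 61, 167, 80, 138, 58, 182]

Answer: [105, 116, 61, 167, 80, 138, 58, 182]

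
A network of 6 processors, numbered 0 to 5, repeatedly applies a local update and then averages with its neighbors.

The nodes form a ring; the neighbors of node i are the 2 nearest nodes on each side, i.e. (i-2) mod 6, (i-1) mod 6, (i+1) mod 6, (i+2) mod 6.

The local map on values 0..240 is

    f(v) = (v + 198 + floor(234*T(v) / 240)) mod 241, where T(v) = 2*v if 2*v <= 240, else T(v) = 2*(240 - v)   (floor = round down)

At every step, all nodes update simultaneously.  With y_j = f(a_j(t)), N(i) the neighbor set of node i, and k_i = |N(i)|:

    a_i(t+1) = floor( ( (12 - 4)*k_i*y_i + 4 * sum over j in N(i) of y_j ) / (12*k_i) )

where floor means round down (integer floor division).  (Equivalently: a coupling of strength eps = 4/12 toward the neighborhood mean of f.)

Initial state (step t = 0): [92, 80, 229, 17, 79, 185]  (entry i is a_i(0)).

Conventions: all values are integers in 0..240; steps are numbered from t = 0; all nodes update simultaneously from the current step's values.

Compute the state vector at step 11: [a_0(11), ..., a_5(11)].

Answer: [137, 139, 90, 76, 123, 66]

Derivation:
t=0: [92, 80, 229, 17, 79, 185]
t=1: [201, 166, 189, 54, 164, 56]
t=2: [171, 57, 36, 92, 58, 115]
t=3: [44, 113, 83, 182, 115, 78]
t=4: [98, 73, 150, 48, 77, 141]
t=5: [40, 130, 65, 102, 138, 71]
t=6: [85, 73, 115, 46, 68, 127]
t=7: [175, 149, 89, 98, 139, 94]
t=8: [56, 67, 155, 48, 73, 165]
t=9: [113, 126, 69, 97, 138, 63]
t=10: [67, 72, 120, 36, 64, 108]
t=11: [137, 139, 90, 76, 123, 66]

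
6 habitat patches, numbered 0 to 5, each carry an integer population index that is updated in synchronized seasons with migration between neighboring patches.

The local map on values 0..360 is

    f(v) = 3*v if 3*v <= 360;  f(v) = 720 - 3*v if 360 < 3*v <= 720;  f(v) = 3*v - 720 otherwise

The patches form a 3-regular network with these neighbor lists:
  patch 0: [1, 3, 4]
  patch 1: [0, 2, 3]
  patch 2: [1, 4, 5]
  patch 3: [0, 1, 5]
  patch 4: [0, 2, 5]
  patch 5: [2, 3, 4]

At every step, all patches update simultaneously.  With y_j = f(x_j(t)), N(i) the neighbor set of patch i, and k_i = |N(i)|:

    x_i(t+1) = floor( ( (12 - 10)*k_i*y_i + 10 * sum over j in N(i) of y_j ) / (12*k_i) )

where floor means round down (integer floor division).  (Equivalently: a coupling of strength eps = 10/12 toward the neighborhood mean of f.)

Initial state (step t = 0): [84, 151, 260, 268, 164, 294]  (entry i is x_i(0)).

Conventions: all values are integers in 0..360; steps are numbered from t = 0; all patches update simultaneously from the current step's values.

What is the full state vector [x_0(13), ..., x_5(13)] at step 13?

Answer: [114, 133, 114, 111, 133, 130]

Derivation:
t=0: [84, 151, 260, 268, 164, 294]
t=1: [202, 154, 192, 203, 169, 130]
t=2: [180, 145, 246, 213, 198, 185]
t=3: [166, 125, 163, 188, 121, 90]
t=4: [275, 226, 308, 258, 260, 251]
t=5: [60, 107, 71, 59, 105, 93]
t=6: [255, 211, 289, 246, 239, 242]
t=7: [37, 72, 51, 41, 55, 47]
t=8: [158, 143, 170, 150, 140, 146]
t=9: [280, 250, 277, 272, 255, 263]
t=10: [67, 95, 58, 76, 90, 81]
t=11: [251, 215, 250, 240, 216, 227]
t=12: [46, 30, 56, 40, 40, 34]
t=13: [114, 133, 114, 111, 133, 130]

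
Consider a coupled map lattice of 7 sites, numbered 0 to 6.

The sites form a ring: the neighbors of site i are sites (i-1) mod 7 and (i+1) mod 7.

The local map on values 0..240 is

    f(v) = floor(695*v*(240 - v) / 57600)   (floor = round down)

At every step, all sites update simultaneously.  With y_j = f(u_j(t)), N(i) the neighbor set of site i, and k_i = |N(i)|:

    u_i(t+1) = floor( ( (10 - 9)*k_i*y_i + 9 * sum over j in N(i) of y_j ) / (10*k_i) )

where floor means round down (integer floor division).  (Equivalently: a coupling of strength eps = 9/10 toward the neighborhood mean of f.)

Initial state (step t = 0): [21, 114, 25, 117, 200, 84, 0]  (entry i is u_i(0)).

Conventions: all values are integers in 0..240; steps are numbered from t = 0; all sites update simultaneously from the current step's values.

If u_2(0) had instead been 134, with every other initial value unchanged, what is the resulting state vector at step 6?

Simulating step by step:
t=0: [21, 114, 134, 117, 200, 84, 0]
t=1: [83, 119, 172, 137, 158, 59, 95]
t=2: [168, 151, 168, 150, 149, 157, 144]
t=3: [162, 146, 160, 154, 159, 163, 152]
t=4: [161, 154, 161, 154, 155, 157, 152]
t=5: [159, 153, 158, 155, 158, 159, 155]
t=6: [158, 155, 158, 156, 156, 156, 155]

Answer: [158, 155, 158, 156, 156, 156, 155]
Key observation: This trace re-runs the system from the modified initial state.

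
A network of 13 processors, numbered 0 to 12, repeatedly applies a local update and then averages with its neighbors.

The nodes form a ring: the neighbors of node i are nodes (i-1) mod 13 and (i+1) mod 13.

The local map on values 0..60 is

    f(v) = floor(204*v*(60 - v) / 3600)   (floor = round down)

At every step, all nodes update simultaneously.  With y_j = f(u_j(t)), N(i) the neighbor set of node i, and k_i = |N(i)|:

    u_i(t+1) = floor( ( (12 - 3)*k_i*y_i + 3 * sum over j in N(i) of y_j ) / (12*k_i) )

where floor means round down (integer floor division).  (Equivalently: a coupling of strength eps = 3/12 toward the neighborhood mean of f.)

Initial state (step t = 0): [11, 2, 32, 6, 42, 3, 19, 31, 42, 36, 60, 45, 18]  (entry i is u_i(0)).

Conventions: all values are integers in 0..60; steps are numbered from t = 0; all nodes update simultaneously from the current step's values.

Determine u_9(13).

Answer: u_9(13) = 50

Derivation:
t=0: [11, 2, 32, 6, 42, 3, 19, 31, 42, 36, 60, 45, 18]
t=1: [28, 14, 40, 25, 34, 17, 40, 48, 43, 41, 10, 33, 40]
t=2: [47, 38, 44, 48, 48, 42, 42, 34, 40, 41, 32, 46, 46]
t=3: [35, 44, 39, 32, 33, 40, 43, 48, 45, 44, 47, 37, 35]
t=4: [47, 41, 45, 49, 49, 45, 40, 33, 37, 38, 36, 46, 48]
t=5: [35, 42, 37, 31, 31, 37, 44, 49, 48, 47, 46, 37, 32]
t=6: [48, 43, 47, 49, 49, 47, 39, 31, 32, 34, 37, 46, 49]
t=7: [32, 39, 34, 30, 30, 35, 45, 49, 50, 49, 46, 36, 31]
t=8: [49, 47, 49, 50, 50, 47, 38, 30, 28, 30, 36, 46, 49]
t=9: [30, 33, 30, 28, 28, 34, 45, 50, 50, 50, 46, 36, 30]
t=10: [50, 50, 50, 50, 50, 48, 38, 29, 28, 29, 36, 46, 50]
t=11: [28, 28, 28, 28, 28, 33, 45, 49, 50, 49, 46, 36, 29]
t=12: [50, 50, 50, 50, 50, 48, 38, 30, 28, 30, 36, 46, 49]
t=13: [28, 28, 28, 28, 28, 33, 45, 50, 50, 50, 46, 36, 30]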